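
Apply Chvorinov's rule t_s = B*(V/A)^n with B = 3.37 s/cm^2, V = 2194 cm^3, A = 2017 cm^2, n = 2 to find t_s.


Formula: t_s = B * (V/A)^n  (Chvorinov's rule, n=2)
Modulus M = V/A = 2194/2017 = 1.087754 cm
M^2 = 1.087754^2 = 1.183209 cm^2
t_s = 3.37 * 1.183209 = 3.9874 s

Final answer: 3.9874 s


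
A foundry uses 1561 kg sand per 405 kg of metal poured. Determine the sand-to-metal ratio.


Formula: Sand-to-Metal Ratio = W_sand / W_metal
Ratio = 1561 kg / 405 kg = 3.8543

3.8543


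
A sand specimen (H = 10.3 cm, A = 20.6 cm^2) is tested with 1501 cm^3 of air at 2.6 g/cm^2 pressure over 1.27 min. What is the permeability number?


Formula: Permeability Number P = (V * H) / (p * A * t)
Numerator: V * H = 1501 * 10.3 = 15460.3
Denominator: p * A * t = 2.6 * 20.6 * 1.27 = 68.0212
P = 15460.3 / 68.0212 = 227.2865

227.2865


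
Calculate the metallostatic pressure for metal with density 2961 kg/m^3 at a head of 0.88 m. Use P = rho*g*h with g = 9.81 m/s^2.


Formula: P = rho * g * h
rho * g = 2961 * 9.81 = 29047.41 N/m^3
P = 29047.41 * 0.88 = 25561.7208 Pa


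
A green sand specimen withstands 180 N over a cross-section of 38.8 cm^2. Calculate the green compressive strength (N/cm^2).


Formula: Compressive Strength = Force / Area
Strength = 180 N / 38.8 cm^2 = 4.6392 N/cm^2

4.6392 N/cm^2


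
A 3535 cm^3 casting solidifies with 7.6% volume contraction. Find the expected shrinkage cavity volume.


Formula: V_shrink = V_casting * shrinkage_pct / 100
V_shrink = 3535 cm^3 * 7.6 / 100 = 268.6600 cm^3

268.6600 cm^3


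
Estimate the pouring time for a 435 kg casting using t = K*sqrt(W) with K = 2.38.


Formula: t = K * sqrt(W)
sqrt(W) = sqrt(435) = 20.85665
t = 2.38 * 20.85665 = 49.6388 s

49.6388 s


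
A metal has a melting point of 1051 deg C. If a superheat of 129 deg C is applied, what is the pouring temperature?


Formula: T_pour = T_melt + Superheat
T_pour = 1051 + 129 = 1180 deg C

Final answer: 1180 deg C


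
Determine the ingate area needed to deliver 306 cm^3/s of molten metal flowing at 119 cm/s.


Formula: A_ingate = Q / v  (continuity equation)
A = 306 cm^3/s / 119 cm/s = 2.5714 cm^2

Answer: 2.5714 cm^2


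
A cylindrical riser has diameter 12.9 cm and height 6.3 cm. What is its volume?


Formula: V = pi * (D/2)^2 * H  (cylinder volume)
Radius = D/2 = 12.9/2 = 6.45 cm
V = pi * 6.45^2 * 6.3 = 823.3981 cm^3

Final answer: 823.3981 cm^3


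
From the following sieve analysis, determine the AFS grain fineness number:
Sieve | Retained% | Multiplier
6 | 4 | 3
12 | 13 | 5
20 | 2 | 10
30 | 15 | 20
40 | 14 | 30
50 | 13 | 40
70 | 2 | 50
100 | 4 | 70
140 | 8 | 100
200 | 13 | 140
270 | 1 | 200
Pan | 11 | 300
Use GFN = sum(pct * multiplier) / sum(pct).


Formula: GFN = sum(pct * multiplier) / sum(pct)
sum(pct * multiplier) = 7837
sum(pct) = 100
GFN = 7837 / 100 = 78.37


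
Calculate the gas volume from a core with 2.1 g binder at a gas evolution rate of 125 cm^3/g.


Formula: V_gas = W_binder * gas_evolution_rate
V = 2.1 g * 125 cm^3/g = 262.5000 cm^3

262.5000 cm^3


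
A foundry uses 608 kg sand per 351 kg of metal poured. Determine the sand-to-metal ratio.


Formula: Sand-to-Metal Ratio = W_sand / W_metal
Ratio = 608 kg / 351 kg = 1.7322


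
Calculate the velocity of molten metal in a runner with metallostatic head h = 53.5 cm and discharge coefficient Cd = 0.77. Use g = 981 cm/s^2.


Formula: v = Cd * sqrt(2 * g * h)  (Torricelli with discharge coefficient)
2*g*h = 2 * 981 * 53.5 = 104967.0 cm^2/s^2
sqrt(104967.0) = 323.98611 cm/s
v = 0.77 * 323.98611 = 249.4693 cm/s

Answer: 249.4693 cm/s


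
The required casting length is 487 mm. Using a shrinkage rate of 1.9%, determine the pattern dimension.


Formula: L_pattern = L_casting * (1 + shrinkage_rate/100)
Shrinkage factor = 1 + 1.9/100 = 1.019
L_pattern = 487 mm * 1.019 = 496.2530 mm


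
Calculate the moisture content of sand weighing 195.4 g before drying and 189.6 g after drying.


Formula: MC = (W_wet - W_dry) / W_wet * 100
Water mass = 195.4 - 189.6 = 5.8 g
MC = 5.8 / 195.4 * 100 = 2.9683%

2.9683%


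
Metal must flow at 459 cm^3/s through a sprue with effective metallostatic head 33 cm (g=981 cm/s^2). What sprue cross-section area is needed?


Formula: v = sqrt(2*g*h), A = Q/v
Velocity: v = sqrt(2 * 981 * 33) = sqrt(64746) = 254.4524 cm/s
Sprue area: A = Q / v = 459 / 254.4524 = 1.8039 cm^2


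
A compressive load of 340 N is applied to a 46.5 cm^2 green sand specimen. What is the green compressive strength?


Formula: Compressive Strength = Force / Area
Strength = 340 N / 46.5 cm^2 = 7.3118 N/cm^2


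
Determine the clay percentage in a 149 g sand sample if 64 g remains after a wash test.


Formula: Clay% = (W_total - W_washed) / W_total * 100
Clay mass = 149 - 64 = 85 g
Clay% = 85 / 149 * 100 = 57.0470%


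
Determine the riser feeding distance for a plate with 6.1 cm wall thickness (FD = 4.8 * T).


Formula: FD = 4.8 * T  (riser feeding-distance rule)
FD = 4.8 * 6.1 cm = 29.2800 cm

Answer: 29.2800 cm


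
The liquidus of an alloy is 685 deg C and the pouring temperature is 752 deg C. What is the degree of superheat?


Formula: Superheat = T_pour - T_melt
Superheat = 752 - 685 = 67 deg C

67 deg C


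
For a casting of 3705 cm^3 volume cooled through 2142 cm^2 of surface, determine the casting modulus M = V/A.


Formula: Casting Modulus M = V / A
M = 3705 cm^3 / 2142 cm^2 = 1.7297 cm

Answer: 1.7297 cm


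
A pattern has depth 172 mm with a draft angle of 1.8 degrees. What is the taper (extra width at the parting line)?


Formula: taper = depth * tan(draft_angle)
tan(1.8 deg) = 0.0314263
taper = 172 mm * 0.0314263 = 5.4053 mm

Answer: 5.4053 mm


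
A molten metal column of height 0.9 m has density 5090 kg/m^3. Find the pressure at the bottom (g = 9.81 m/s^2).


Formula: P = rho * g * h
rho * g = 5090 * 9.81 = 49932.9 N/m^3
P = 49932.9 * 0.9 = 44939.6100 Pa

44939.6100 Pa


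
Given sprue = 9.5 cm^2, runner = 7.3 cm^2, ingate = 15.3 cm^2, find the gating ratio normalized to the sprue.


Sprue:Runner:Ingate = 1 : 7.3/9.5 : 15.3/9.5 = 1:0.77:1.61


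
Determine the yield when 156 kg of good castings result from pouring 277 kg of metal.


Formula: Casting Yield = (W_good / W_total) * 100
Yield = (156 kg / 277 kg) * 100 = 56.3177%

Final answer: 56.3177%


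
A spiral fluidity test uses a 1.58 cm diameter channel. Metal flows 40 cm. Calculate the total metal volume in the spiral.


Formula: V = pi * (d/2)^2 * L  (cylinder volume)
Radius = 1.58/2 = 0.79 cm
V = pi * 0.79^2 * 40 = 78.4267 cm^3

78.4267 cm^3


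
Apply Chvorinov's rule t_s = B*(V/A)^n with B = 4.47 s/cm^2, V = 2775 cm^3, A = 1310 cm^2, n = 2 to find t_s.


Formula: t_s = B * (V/A)^n  (Chvorinov's rule, n=2)
Modulus M = V/A = 2775/1310 = 2.118321 cm
M^2 = 2.118321^2 = 4.487284 cm^2
t_s = 4.47 * 4.487284 = 20.0582 s


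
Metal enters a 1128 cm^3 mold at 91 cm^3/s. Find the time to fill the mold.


Formula: t_fill = V_mold / Q_flow
t = 1128 cm^3 / 91 cm^3/s = 12.3956 s

Final answer: 12.3956 s


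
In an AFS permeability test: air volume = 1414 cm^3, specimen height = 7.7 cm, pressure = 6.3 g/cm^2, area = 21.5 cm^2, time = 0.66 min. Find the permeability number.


Formula: Permeability Number P = (V * H) / (p * A * t)
Numerator: V * H = 1414 * 7.7 = 10887.8
Denominator: p * A * t = 6.3 * 21.5 * 0.66 = 89.397
P = 10887.8 / 89.397 = 121.7916


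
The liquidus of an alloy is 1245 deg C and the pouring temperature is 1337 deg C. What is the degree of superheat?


Formula: Superheat = T_pour - T_melt
Superheat = 1337 - 1245 = 92 deg C

Answer: 92 deg C


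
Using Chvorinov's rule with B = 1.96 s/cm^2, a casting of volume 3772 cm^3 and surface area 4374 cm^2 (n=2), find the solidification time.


Formula: t_s = B * (V/A)^n  (Chvorinov's rule, n=2)
Modulus M = V/A = 3772/4374 = 0.862369 cm
M^2 = 0.862369^2 = 0.743680 cm^2
t_s = 1.96 * 0.743680 = 1.4576 s

1.4576 s


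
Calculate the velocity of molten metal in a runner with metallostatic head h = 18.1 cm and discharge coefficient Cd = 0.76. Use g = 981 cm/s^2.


Formula: v = Cd * sqrt(2 * g * h)  (Torricelli with discharge coefficient)
2*g*h = 2 * 981 * 18.1 = 35512.2 cm^2/s^2
sqrt(35512.2) = 188.44681 cm/s
v = 0.76 * 188.44681 = 143.2196 cm/s

143.2196 cm/s


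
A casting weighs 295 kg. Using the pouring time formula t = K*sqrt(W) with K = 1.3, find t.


Formula: t = K * sqrt(W)
sqrt(W) = sqrt(295) = 17.17556
t = 1.3 * 17.17556 = 22.3282 s

Final answer: 22.3282 s


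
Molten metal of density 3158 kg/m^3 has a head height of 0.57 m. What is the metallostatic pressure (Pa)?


Formula: P = rho * g * h
rho * g = 3158 * 9.81 = 30979.98 N/m^3
P = 30979.98 * 0.57 = 17658.5886 Pa

17658.5886 Pa


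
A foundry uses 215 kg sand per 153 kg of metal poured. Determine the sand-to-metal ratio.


Formula: Sand-to-Metal Ratio = W_sand / W_metal
Ratio = 215 kg / 153 kg = 1.4052


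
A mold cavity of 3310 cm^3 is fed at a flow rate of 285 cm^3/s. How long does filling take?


Formula: t_fill = V_mold / Q_flow
t = 3310 cm^3 / 285 cm^3/s = 11.6140 s

Final answer: 11.6140 s


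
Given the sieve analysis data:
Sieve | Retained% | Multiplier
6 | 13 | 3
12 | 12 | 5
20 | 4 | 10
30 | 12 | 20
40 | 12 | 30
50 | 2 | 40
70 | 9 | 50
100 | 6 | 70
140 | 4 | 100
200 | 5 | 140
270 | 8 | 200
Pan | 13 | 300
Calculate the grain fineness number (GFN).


Formula: GFN = sum(pct * multiplier) / sum(pct)
sum(pct * multiplier) = 8289
sum(pct) = 100
GFN = 8289 / 100 = 82.89

Answer: 82.89


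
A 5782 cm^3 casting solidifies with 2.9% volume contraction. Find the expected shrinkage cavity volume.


Formula: V_shrink = V_casting * shrinkage_pct / 100
V_shrink = 5782 cm^3 * 2.9 / 100 = 167.6780 cm^3

Answer: 167.6780 cm^3


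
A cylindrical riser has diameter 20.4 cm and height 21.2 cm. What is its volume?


Formula: V = pi * (D/2)^2 * H  (cylinder volume)
Radius = D/2 = 20.4/2 = 10.2 cm
V = pi * 10.2^2 * 21.2 = 6929.2476 cm^3

6929.2476 cm^3


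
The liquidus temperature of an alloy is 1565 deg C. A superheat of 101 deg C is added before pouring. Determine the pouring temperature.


Formula: T_pour = T_melt + Superheat
T_pour = 1565 + 101 = 1666 deg C

1666 deg C


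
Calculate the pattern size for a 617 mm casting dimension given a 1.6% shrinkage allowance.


Formula: L_pattern = L_casting * (1 + shrinkage_rate/100)
Shrinkage factor = 1 + 1.6/100 = 1.016
L_pattern = 617 mm * 1.016 = 626.8720 mm

Final answer: 626.8720 mm


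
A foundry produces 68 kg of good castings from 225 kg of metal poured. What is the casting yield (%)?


Formula: Casting Yield = (W_good / W_total) * 100
Yield = (68 kg / 225 kg) * 100 = 30.2222%

Final answer: 30.2222%


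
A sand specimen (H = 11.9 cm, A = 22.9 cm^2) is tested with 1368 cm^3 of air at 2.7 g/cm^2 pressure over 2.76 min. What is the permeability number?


Formula: Permeability Number P = (V * H) / (p * A * t)
Numerator: V * H = 1368 * 11.9 = 16279.2
Denominator: p * A * t = 2.7 * 22.9 * 2.76 = 170.6508
P = 16279.2 / 170.6508 = 95.3948


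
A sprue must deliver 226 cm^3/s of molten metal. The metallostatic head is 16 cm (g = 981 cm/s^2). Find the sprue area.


Formula: v = sqrt(2*g*h), A = Q/v
Velocity: v = sqrt(2 * 981 * 16) = sqrt(31392) = 177.1779 cm/s
Sprue area: A = Q / v = 226 / 177.1779 = 1.2756 cm^2

1.2756 cm^2


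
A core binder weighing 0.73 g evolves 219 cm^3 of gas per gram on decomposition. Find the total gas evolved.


Formula: V_gas = W_binder * gas_evolution_rate
V = 0.73 g * 219 cm^3/g = 159.8700 cm^3

Final answer: 159.8700 cm^3


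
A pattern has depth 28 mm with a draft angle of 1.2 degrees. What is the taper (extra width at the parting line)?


Formula: taper = depth * tan(draft_angle)
tan(1.2 deg) = 0.0209470
taper = 28 mm * 0.0209470 = 0.5865 mm

0.5865 mm


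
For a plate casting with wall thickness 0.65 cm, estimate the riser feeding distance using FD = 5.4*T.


Formula: FD = 5.4 * T  (riser feeding-distance rule)
FD = 5.4 * 0.65 cm = 3.5100 cm

Final answer: 3.5100 cm


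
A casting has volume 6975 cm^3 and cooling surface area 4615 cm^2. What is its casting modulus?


Formula: Casting Modulus M = V / A
M = 6975 cm^3 / 4615 cm^2 = 1.5114 cm

1.5114 cm


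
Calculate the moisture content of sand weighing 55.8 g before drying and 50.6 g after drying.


Formula: MC = (W_wet - W_dry) / W_wet * 100
Water mass = 55.8 - 50.6 = 5.2 g
MC = 5.2 / 55.8 * 100 = 9.3190%

Answer: 9.3190%


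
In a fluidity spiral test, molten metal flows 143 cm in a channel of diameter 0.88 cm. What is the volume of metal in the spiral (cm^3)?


Formula: V = pi * (d/2)^2 * L  (cylinder volume)
Radius = 0.88/2 = 0.44 cm
V = pi * 0.44^2 * 143 = 86.9744 cm^3


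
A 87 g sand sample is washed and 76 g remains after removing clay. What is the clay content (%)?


Formula: Clay% = (W_total - W_washed) / W_total * 100
Clay mass = 87 - 76 = 11 g
Clay% = 11 / 87 * 100 = 12.6437%

Final answer: 12.6437%


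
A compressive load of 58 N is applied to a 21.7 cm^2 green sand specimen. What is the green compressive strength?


Formula: Compressive Strength = Force / Area
Strength = 58 N / 21.7 cm^2 = 2.6728 N/cm^2


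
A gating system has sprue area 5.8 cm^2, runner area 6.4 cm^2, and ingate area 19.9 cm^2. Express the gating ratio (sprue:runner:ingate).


Sprue:Runner:Ingate = 1 : 6.4/5.8 : 19.9/5.8 = 1:1.10:3.43

1:1.10:3.43


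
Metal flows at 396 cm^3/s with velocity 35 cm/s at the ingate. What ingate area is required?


Formula: A_ingate = Q / v  (continuity equation)
A = 396 cm^3/s / 35 cm/s = 11.3143 cm^2

Final answer: 11.3143 cm^2


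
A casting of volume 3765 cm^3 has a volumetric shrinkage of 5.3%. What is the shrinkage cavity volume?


Formula: V_shrink = V_casting * shrinkage_pct / 100
V_shrink = 3765 cm^3 * 5.3 / 100 = 199.5450 cm^3

199.5450 cm^3


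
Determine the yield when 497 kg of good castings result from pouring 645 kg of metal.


Formula: Casting Yield = (W_good / W_total) * 100
Yield = (497 kg / 645 kg) * 100 = 77.0543%

77.0543%


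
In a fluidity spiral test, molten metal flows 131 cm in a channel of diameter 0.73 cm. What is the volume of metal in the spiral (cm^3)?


Formula: V = pi * (d/2)^2 * L  (cylinder volume)
Radius = 0.73/2 = 0.365 cm
V = pi * 0.365^2 * 131 = 54.8286 cm^3

Answer: 54.8286 cm^3


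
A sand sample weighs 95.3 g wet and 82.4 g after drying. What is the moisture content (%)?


Formula: MC = (W_wet - W_dry) / W_wet * 100
Water mass = 95.3 - 82.4 = 12.9 g
MC = 12.9 / 95.3 * 100 = 13.5362%

13.5362%


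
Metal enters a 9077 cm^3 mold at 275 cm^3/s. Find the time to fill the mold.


Formula: t_fill = V_mold / Q_flow
t = 9077 cm^3 / 275 cm^3/s = 33.0073 s

Final answer: 33.0073 s


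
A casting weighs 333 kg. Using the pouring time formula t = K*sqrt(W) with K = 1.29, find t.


Formula: t = K * sqrt(W)
sqrt(W) = sqrt(333) = 18.24829
t = 1.29 * 18.24829 = 23.5403 s

Answer: 23.5403 s


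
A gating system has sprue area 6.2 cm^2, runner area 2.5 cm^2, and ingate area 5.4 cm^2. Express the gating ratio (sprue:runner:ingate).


Sprue:Runner:Ingate = 1 : 2.5/6.2 : 5.4/6.2 = 1:0.40:0.87

Answer: 1:0.40:0.87


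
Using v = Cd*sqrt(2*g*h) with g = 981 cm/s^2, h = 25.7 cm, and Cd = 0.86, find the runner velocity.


Formula: v = Cd * sqrt(2 * g * h)  (Torricelli with discharge coefficient)
2*g*h = 2 * 981 * 25.7 = 50423.4 cm^2/s^2
sqrt(50423.4) = 224.55155 cm/s
v = 0.86 * 224.55155 = 193.1143 cm/s


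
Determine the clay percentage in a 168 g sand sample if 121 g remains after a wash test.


Formula: Clay% = (W_total - W_washed) / W_total * 100
Clay mass = 168 - 121 = 47 g
Clay% = 47 / 168 * 100 = 27.9762%


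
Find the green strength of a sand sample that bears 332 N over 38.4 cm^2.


Formula: Compressive Strength = Force / Area
Strength = 332 N / 38.4 cm^2 = 8.6458 N/cm^2

Answer: 8.6458 N/cm^2


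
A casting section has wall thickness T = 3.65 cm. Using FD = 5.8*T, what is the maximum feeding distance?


Formula: FD = 5.8 * T  (riser feeding-distance rule)
FD = 5.8 * 3.65 cm = 21.1700 cm

Answer: 21.1700 cm


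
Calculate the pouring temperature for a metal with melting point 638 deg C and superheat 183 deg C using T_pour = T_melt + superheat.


Formula: T_pour = T_melt + Superheat
T_pour = 638 + 183 = 821 deg C

Answer: 821 deg C


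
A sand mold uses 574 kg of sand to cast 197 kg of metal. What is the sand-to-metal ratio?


Formula: Sand-to-Metal Ratio = W_sand / W_metal
Ratio = 574 kg / 197 kg = 2.9137


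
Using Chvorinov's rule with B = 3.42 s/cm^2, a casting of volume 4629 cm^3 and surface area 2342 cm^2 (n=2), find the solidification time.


Formula: t_s = B * (V/A)^n  (Chvorinov's rule, n=2)
Modulus M = V/A = 4629/2342 = 1.976516 cm
M^2 = 1.976516^2 = 3.906615 cm^2
t_s = 3.42 * 3.906615 = 13.3606 s

Final answer: 13.3606 s


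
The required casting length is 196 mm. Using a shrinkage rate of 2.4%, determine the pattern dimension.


Formula: L_pattern = L_casting * (1 + shrinkage_rate/100)
Shrinkage factor = 1 + 2.4/100 = 1.024
L_pattern = 196 mm * 1.024 = 200.7040 mm

Answer: 200.7040 mm


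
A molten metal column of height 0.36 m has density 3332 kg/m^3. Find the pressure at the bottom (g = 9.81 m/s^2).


Formula: P = rho * g * h
rho * g = 3332 * 9.81 = 32686.92 N/m^3
P = 32686.92 * 0.36 = 11767.2912 Pa


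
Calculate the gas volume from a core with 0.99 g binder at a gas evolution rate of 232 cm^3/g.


Formula: V_gas = W_binder * gas_evolution_rate
V = 0.99 g * 232 cm^3/g = 229.6800 cm^3

Final answer: 229.6800 cm^3


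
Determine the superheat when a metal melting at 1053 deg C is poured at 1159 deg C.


Formula: Superheat = T_pour - T_melt
Superheat = 1159 - 1053 = 106 deg C


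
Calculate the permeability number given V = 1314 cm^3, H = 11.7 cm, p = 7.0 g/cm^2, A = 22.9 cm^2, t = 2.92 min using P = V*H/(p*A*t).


Formula: Permeability Number P = (V * H) / (p * A * t)
Numerator: V * H = 1314 * 11.7 = 15373.8
Denominator: p * A * t = 7.0 * 22.9 * 2.92 = 468.076
P = 15373.8 / 468.076 = 32.8447

Answer: 32.8447


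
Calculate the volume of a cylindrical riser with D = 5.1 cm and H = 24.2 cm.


Formula: V = pi * (D/2)^2 * H  (cylinder volume)
Radius = D/2 = 5.1/2 = 2.55 cm
V = pi * 2.55^2 * 24.2 = 494.3626 cm^3


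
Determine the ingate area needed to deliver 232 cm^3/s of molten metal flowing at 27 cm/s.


Formula: A_ingate = Q / v  (continuity equation)
A = 232 cm^3/s / 27 cm/s = 8.5926 cm^2

Final answer: 8.5926 cm^2


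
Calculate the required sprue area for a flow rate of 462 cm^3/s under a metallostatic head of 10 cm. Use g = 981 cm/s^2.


Formula: v = sqrt(2*g*h), A = Q/v
Velocity: v = sqrt(2 * 981 * 10) = sqrt(19620) = 140.0714 cm/s
Sprue area: A = Q / v = 462 / 140.0714 = 3.2983 cm^2


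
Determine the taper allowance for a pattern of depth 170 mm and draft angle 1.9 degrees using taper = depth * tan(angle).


Formula: taper = depth * tan(draft_angle)
tan(1.9 deg) = 0.0331734
taper = 170 mm * 0.0331734 = 5.6395 mm

Answer: 5.6395 mm


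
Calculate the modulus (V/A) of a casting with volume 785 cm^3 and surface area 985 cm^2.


Formula: Casting Modulus M = V / A
M = 785 cm^3 / 985 cm^2 = 0.7970 cm

Final answer: 0.7970 cm


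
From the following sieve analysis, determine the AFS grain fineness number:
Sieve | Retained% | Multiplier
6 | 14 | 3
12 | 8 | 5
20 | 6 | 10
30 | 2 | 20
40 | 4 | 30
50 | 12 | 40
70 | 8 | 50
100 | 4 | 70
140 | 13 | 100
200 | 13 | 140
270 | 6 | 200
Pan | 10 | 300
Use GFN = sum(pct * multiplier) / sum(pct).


Formula: GFN = sum(pct * multiplier) / sum(pct)
sum(pct * multiplier) = 8782
sum(pct) = 100
GFN = 8782 / 100 = 87.82

87.82


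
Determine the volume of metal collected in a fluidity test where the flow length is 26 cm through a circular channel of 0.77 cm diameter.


Formula: V = pi * (d/2)^2 * L  (cylinder volume)
Radius = 0.77/2 = 0.385 cm
V = pi * 0.385^2 * 26 = 12.1072 cm^3


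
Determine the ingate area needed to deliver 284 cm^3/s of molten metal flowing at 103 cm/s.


Formula: A_ingate = Q / v  (continuity equation)
A = 284 cm^3/s / 103 cm/s = 2.7573 cm^2

2.7573 cm^2


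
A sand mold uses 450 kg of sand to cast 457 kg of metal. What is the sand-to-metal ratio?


Formula: Sand-to-Metal Ratio = W_sand / W_metal
Ratio = 450 kg / 457 kg = 0.9847

Answer: 0.9847


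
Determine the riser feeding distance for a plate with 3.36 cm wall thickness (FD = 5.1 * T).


Formula: FD = 5.1 * T  (riser feeding-distance rule)
FD = 5.1 * 3.36 cm = 17.1360 cm

Answer: 17.1360 cm


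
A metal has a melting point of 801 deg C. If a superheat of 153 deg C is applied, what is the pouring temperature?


Formula: T_pour = T_melt + Superheat
T_pour = 801 + 153 = 954 deg C

Final answer: 954 deg C


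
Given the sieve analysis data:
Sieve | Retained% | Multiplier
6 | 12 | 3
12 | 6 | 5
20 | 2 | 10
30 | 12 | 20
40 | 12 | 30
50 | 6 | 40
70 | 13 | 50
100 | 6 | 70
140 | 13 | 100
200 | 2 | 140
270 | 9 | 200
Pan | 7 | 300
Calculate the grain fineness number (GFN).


Formula: GFN = sum(pct * multiplier) / sum(pct)
sum(pct * multiplier) = 7476
sum(pct) = 100
GFN = 7476 / 100 = 74.76

74.76


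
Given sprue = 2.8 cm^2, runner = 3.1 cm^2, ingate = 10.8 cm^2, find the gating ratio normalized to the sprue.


Sprue:Runner:Ingate = 1 : 3.1/2.8 : 10.8/2.8 = 1:1.11:3.86


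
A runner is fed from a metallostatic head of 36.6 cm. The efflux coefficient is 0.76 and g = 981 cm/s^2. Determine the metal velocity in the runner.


Formula: v = Cd * sqrt(2 * g * h)  (Torricelli with discharge coefficient)
2*g*h = 2 * 981 * 36.6 = 71809.2 cm^2/s^2
sqrt(71809.2) = 267.97239 cm/s
v = 0.76 * 267.97239 = 203.6590 cm/s

203.6590 cm/s


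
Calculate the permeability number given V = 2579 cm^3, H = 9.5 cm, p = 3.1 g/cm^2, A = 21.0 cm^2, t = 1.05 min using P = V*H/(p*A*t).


Formula: Permeability Number P = (V * H) / (p * A * t)
Numerator: V * H = 2579 * 9.5 = 24500.5
Denominator: p * A * t = 3.1 * 21.0 * 1.05 = 68.355
P = 24500.5 / 68.355 = 358.4303


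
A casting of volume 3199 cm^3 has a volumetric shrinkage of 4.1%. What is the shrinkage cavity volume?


Formula: V_shrink = V_casting * shrinkage_pct / 100
V_shrink = 3199 cm^3 * 4.1 / 100 = 131.1590 cm^3

Answer: 131.1590 cm^3


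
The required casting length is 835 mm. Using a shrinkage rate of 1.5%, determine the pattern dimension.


Formula: L_pattern = L_casting * (1 + shrinkage_rate/100)
Shrinkage factor = 1 + 1.5/100 = 1.015
L_pattern = 835 mm * 1.015 = 847.5250 mm

847.5250 mm


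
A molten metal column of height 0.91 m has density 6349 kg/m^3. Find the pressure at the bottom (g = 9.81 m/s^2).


Formula: P = rho * g * h
rho * g = 6349 * 9.81 = 62283.69 N/m^3
P = 62283.69 * 0.91 = 56678.1579 Pa

56678.1579 Pa


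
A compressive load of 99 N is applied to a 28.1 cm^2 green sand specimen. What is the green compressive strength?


Formula: Compressive Strength = Force / Area
Strength = 99 N / 28.1 cm^2 = 3.5231 N/cm^2


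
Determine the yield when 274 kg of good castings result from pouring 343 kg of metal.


Formula: Casting Yield = (W_good / W_total) * 100
Yield = (274 kg / 343 kg) * 100 = 79.8834%


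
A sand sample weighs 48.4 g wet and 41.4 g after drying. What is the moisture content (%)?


Formula: MC = (W_wet - W_dry) / W_wet * 100
Water mass = 48.4 - 41.4 = 7.0 g
MC = 7.0 / 48.4 * 100 = 14.4628%


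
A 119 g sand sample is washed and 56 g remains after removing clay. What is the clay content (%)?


Formula: Clay% = (W_total - W_washed) / W_total * 100
Clay mass = 119 - 56 = 63 g
Clay% = 63 / 119 * 100 = 52.9412%

52.9412%


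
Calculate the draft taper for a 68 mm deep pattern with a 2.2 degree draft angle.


Formula: taper = depth * tan(draft_angle)
tan(2.2 deg) = 0.0384161
taper = 68 mm * 0.0384161 = 2.6123 mm


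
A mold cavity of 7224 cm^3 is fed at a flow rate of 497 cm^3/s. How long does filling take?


Formula: t_fill = V_mold / Q_flow
t = 7224 cm^3 / 497 cm^3/s = 14.5352 s

Final answer: 14.5352 s


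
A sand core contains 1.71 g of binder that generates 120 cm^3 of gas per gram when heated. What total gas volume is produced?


Formula: V_gas = W_binder * gas_evolution_rate
V = 1.71 g * 120 cm^3/g = 205.2000 cm^3


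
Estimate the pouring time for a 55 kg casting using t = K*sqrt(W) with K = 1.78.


Formula: t = K * sqrt(W)
sqrt(W) = sqrt(55) = 7.41620
t = 1.78 * 7.41620 = 13.2008 s

Final answer: 13.2008 s


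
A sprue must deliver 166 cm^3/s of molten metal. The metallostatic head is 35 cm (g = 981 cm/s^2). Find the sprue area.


Formula: v = sqrt(2*g*h), A = Q/v
Velocity: v = sqrt(2 * 981 * 35) = sqrt(68670) = 262.0496 cm/s
Sprue area: A = Q / v = 166 / 262.0496 = 0.6335 cm^2

Answer: 0.6335 cm^2


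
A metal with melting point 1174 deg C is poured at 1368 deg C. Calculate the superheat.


Formula: Superheat = T_pour - T_melt
Superheat = 1368 - 1174 = 194 deg C

194 deg C


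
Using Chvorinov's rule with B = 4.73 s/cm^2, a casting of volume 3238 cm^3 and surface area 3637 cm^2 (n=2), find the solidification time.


Formula: t_s = B * (V/A)^n  (Chvorinov's rule, n=2)
Modulus M = V/A = 3238/3637 = 0.890294 cm
M^2 = 0.890294^2 = 0.792623 cm^2
t_s = 4.73 * 0.792623 = 3.7491 s


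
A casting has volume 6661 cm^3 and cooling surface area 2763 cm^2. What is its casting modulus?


Formula: Casting Modulus M = V / A
M = 6661 cm^3 / 2763 cm^2 = 2.4108 cm


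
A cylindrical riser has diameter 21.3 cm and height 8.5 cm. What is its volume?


Formula: V = pi * (D/2)^2 * H  (cylinder volume)
Radius = D/2 = 21.3/2 = 10.65 cm
V = pi * 10.65^2 * 8.5 = 3028.7820 cm^3


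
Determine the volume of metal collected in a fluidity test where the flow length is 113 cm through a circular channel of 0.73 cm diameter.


Formula: V = pi * (d/2)^2 * L  (cylinder volume)
Radius = 0.73/2 = 0.365 cm
V = pi * 0.365^2 * 113 = 47.2949 cm^3

47.2949 cm^3


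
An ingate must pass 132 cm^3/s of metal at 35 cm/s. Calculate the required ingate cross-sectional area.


Formula: A_ingate = Q / v  (continuity equation)
A = 132 cm^3/s / 35 cm/s = 3.7714 cm^2

Final answer: 3.7714 cm^2


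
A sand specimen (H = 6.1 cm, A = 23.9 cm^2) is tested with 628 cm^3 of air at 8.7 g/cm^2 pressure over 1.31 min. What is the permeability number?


Formula: Permeability Number P = (V * H) / (p * A * t)
Numerator: V * H = 628 * 6.1 = 3830.8
Denominator: p * A * t = 8.7 * 23.9 * 1.31 = 272.3883
P = 3830.8 / 272.3883 = 14.0637

14.0637


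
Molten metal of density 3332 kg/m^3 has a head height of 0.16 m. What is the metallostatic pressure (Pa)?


Formula: P = rho * g * h
rho * g = 3332 * 9.81 = 32686.92 N/m^3
P = 32686.92 * 0.16 = 5229.9072 Pa

5229.9072 Pa


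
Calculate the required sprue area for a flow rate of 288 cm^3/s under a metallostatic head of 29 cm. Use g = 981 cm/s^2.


Formula: v = sqrt(2*g*h), A = Q/v
Velocity: v = sqrt(2 * 981 * 29) = sqrt(56898) = 238.5330 cm/s
Sprue area: A = Q / v = 288 / 238.5330 = 1.2074 cm^2

Final answer: 1.2074 cm^2


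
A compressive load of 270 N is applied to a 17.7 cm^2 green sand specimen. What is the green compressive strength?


Formula: Compressive Strength = Force / Area
Strength = 270 N / 17.7 cm^2 = 15.2542 N/cm^2


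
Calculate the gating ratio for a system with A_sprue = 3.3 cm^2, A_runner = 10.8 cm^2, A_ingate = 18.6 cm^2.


Sprue:Runner:Ingate = 1 : 10.8/3.3 : 18.6/3.3 = 1:3.27:5.64

1:3.27:5.64


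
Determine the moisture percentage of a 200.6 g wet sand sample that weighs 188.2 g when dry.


Formula: MC = (W_wet - W_dry) / W_wet * 100
Water mass = 200.6 - 188.2 = 12.4 g
MC = 12.4 / 200.6 * 100 = 6.1815%

6.1815%


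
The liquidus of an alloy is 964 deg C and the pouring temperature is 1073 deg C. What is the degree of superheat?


Formula: Superheat = T_pour - T_melt
Superheat = 1073 - 964 = 109 deg C

109 deg C


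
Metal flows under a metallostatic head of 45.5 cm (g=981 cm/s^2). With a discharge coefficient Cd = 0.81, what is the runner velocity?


Formula: v = Cd * sqrt(2 * g * h)  (Torricelli with discharge coefficient)
2*g*h = 2 * 981 * 45.5 = 89271.0 cm^2/s^2
sqrt(89271.0) = 298.78253 cm/s
v = 0.81 * 298.78253 = 242.0138 cm/s

242.0138 cm/s


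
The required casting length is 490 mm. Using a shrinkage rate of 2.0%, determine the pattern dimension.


Formula: L_pattern = L_casting * (1 + shrinkage_rate/100)
Shrinkage factor = 1 + 2.0/100 = 1.02
L_pattern = 490 mm * 1.02 = 499.8000 mm

499.8000 mm


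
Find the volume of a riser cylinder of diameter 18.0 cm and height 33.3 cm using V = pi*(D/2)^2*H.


Formula: V = pi * (D/2)^2 * H  (cylinder volume)
Radius = D/2 = 18.0/2 = 9.0 cm
V = pi * 9.0^2 * 33.3 = 8473.8179 cm^3

Final answer: 8473.8179 cm^3


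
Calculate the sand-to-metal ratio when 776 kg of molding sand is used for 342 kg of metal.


Formula: Sand-to-Metal Ratio = W_sand / W_metal
Ratio = 776 kg / 342 kg = 2.2690

2.2690


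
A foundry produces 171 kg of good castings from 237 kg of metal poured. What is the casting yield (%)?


Formula: Casting Yield = (W_good / W_total) * 100
Yield = (171 kg / 237 kg) * 100 = 72.1519%


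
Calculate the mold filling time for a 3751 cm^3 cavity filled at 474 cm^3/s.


Formula: t_fill = V_mold / Q_flow
t = 3751 cm^3 / 474 cm^3/s = 7.9135 s

7.9135 s


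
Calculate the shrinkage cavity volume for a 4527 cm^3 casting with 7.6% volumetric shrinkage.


Formula: V_shrink = V_casting * shrinkage_pct / 100
V_shrink = 4527 cm^3 * 7.6 / 100 = 344.0520 cm^3

Answer: 344.0520 cm^3


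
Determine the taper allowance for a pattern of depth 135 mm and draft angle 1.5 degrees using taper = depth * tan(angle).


Formula: taper = depth * tan(draft_angle)
tan(1.5 deg) = 0.0261859
taper = 135 mm * 0.0261859 = 3.5351 mm


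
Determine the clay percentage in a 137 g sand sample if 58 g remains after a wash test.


Formula: Clay% = (W_total - W_washed) / W_total * 100
Clay mass = 137 - 58 = 79 g
Clay% = 79 / 137 * 100 = 57.6642%


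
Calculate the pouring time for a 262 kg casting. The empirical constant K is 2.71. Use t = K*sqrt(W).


Formula: t = K * sqrt(W)
sqrt(W) = sqrt(262) = 16.18641
t = 2.71 * 16.18641 = 43.8652 s

Final answer: 43.8652 s


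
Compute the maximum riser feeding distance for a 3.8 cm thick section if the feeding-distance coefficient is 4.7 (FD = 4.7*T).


Formula: FD = 4.7 * T  (riser feeding-distance rule)
FD = 4.7 * 3.8 cm = 17.8600 cm

Final answer: 17.8600 cm


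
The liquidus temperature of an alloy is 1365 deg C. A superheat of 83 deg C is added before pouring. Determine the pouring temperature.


Formula: T_pour = T_melt + Superheat
T_pour = 1365 + 83 = 1448 deg C


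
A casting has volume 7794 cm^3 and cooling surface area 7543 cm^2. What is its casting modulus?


Formula: Casting Modulus M = V / A
M = 7794 cm^3 / 7543 cm^2 = 1.0333 cm

Answer: 1.0333 cm


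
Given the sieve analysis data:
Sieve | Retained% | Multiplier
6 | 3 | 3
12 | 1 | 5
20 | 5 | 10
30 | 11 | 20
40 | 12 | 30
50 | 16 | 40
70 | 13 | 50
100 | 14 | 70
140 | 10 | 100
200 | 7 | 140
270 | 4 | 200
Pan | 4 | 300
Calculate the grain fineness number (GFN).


Formula: GFN = sum(pct * multiplier) / sum(pct)
sum(pct * multiplier) = 6894
sum(pct) = 100
GFN = 6894 / 100 = 68.94

Final answer: 68.94


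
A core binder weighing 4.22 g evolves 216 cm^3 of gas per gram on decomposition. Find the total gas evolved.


Formula: V_gas = W_binder * gas_evolution_rate
V = 4.22 g * 216 cm^3/g = 911.5200 cm^3

Final answer: 911.5200 cm^3


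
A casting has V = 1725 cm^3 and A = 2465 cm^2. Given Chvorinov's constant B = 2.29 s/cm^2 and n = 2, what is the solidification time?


Formula: t_s = B * (V/A)^n  (Chvorinov's rule, n=2)
Modulus M = V/A = 1725/2465 = 0.699797 cm
M^2 = 0.699797^2 = 0.489716 cm^2
t_s = 2.29 * 0.489716 = 1.1214 s

Final answer: 1.1214 s


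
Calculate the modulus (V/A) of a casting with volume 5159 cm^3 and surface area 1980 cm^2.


Formula: Casting Modulus M = V / A
M = 5159 cm^3 / 1980 cm^2 = 2.6056 cm

Answer: 2.6056 cm


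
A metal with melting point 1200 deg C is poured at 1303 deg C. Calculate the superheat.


Formula: Superheat = T_pour - T_melt
Superheat = 1303 - 1200 = 103 deg C

Final answer: 103 deg C


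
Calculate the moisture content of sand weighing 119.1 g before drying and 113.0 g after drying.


Formula: MC = (W_wet - W_dry) / W_wet * 100
Water mass = 119.1 - 113.0 = 6.1 g
MC = 6.1 / 119.1 * 100 = 5.1217%


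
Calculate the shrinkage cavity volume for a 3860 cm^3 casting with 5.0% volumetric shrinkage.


Formula: V_shrink = V_casting * shrinkage_pct / 100
V_shrink = 3860 cm^3 * 5.0 / 100 = 193.0000 cm^3

Final answer: 193.0000 cm^3


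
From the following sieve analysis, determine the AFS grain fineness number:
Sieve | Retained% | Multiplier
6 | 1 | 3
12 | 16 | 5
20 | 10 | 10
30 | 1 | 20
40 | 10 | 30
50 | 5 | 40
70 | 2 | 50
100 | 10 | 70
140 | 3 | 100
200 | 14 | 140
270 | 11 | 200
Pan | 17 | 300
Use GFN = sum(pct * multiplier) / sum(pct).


Formula: GFN = sum(pct * multiplier) / sum(pct)
sum(pct * multiplier) = 11063
sum(pct) = 100
GFN = 11063 / 100 = 110.63


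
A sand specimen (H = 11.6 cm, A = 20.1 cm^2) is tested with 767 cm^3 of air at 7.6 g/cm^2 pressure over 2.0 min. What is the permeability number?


Formula: Permeability Number P = (V * H) / (p * A * t)
Numerator: V * H = 767 * 11.6 = 8897.2
Denominator: p * A * t = 7.6 * 20.1 * 2.0 = 305.52
P = 8897.2 / 305.52 = 29.1215


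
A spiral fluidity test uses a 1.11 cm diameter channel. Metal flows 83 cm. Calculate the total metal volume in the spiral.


Formula: V = pi * (d/2)^2 * L  (cylinder volume)
Radius = 1.11/2 = 0.555 cm
V = pi * 0.555^2 * 83 = 80.3182 cm^3


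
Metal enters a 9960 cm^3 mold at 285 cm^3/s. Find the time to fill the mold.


Formula: t_fill = V_mold / Q_flow
t = 9960 cm^3 / 285 cm^3/s = 34.9474 s


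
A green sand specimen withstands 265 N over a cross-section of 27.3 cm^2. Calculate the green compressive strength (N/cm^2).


Formula: Compressive Strength = Force / Area
Strength = 265 N / 27.3 cm^2 = 9.7070 N/cm^2

Answer: 9.7070 N/cm^2


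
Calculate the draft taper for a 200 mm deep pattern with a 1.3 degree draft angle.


Formula: taper = depth * tan(draft_angle)
tan(1.3 deg) = 0.0226932
taper = 200 mm * 0.0226932 = 4.5386 mm

Final answer: 4.5386 mm


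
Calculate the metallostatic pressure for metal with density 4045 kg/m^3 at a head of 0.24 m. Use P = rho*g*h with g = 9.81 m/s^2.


Formula: P = rho * g * h
rho * g = 4045 * 9.81 = 39681.45 N/m^3
P = 39681.45 * 0.24 = 9523.5480 Pa

Final answer: 9523.5480 Pa


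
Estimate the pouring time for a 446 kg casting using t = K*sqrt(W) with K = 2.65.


Formula: t = K * sqrt(W)
sqrt(W) = sqrt(446) = 21.11871
t = 2.65 * 21.11871 = 55.9646 s

Final answer: 55.9646 s


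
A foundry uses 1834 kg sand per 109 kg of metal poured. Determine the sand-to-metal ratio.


Formula: Sand-to-Metal Ratio = W_sand / W_metal
Ratio = 1834 kg / 109 kg = 16.8257


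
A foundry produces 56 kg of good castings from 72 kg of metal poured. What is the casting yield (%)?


Formula: Casting Yield = (W_good / W_total) * 100
Yield = (56 kg / 72 kg) * 100 = 77.7778%

77.7778%


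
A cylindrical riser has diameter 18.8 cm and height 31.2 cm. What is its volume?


Formula: V = pi * (D/2)^2 * H  (cylinder volume)
Radius = D/2 = 18.8/2 = 9.4 cm
V = pi * 9.4^2 * 31.2 = 8660.8432 cm^3


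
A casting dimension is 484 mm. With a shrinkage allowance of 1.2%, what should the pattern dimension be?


Formula: L_pattern = L_casting * (1 + shrinkage_rate/100)
Shrinkage factor = 1 + 1.2/100 = 1.012
L_pattern = 484 mm * 1.012 = 489.8080 mm

489.8080 mm


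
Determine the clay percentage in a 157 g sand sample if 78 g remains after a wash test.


Formula: Clay% = (W_total - W_washed) / W_total * 100
Clay mass = 157 - 78 = 79 g
Clay% = 79 / 157 * 100 = 50.3185%

Answer: 50.3185%


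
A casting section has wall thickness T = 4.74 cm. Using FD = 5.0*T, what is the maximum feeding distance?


Formula: FD = 5.0 * T  (riser feeding-distance rule)
FD = 5.0 * 4.74 cm = 23.7000 cm


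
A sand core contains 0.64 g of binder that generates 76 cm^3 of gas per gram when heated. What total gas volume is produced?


Formula: V_gas = W_binder * gas_evolution_rate
V = 0.64 g * 76 cm^3/g = 48.6400 cm^3

Final answer: 48.6400 cm^3


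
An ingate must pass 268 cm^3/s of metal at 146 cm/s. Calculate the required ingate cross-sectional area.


Formula: A_ingate = Q / v  (continuity equation)
A = 268 cm^3/s / 146 cm/s = 1.8356 cm^2

Final answer: 1.8356 cm^2


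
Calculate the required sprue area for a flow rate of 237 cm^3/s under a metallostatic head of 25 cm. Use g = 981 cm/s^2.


Formula: v = sqrt(2*g*h), A = Q/v
Velocity: v = sqrt(2 * 981 * 25) = sqrt(49050) = 221.4723 cm/s
Sprue area: A = Q / v = 237 / 221.4723 = 1.0701 cm^2


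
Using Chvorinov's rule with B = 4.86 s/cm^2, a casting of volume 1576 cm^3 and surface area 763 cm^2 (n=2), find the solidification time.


Formula: t_s = B * (V/A)^n  (Chvorinov's rule, n=2)
Modulus M = V/A = 1576/763 = 2.065531 cm
M^2 = 2.065531^2 = 4.266418 cm^2
t_s = 4.86 * 4.266418 = 20.7348 s

20.7348 s


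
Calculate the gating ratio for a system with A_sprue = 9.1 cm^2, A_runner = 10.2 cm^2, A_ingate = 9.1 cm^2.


Sprue:Runner:Ingate = 1 : 10.2/9.1 : 9.1/9.1 = 1:1.12:1.00

Final answer: 1:1.12:1.00


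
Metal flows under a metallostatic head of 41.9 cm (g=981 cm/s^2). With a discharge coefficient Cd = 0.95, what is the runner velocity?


Formula: v = Cd * sqrt(2 * g * h)  (Torricelli with discharge coefficient)
2*g*h = 2 * 981 * 41.9 = 82207.8 cm^2/s^2
sqrt(82207.8) = 286.71903 cm/s
v = 0.95 * 286.71903 = 272.3831 cm/s

272.3831 cm/s


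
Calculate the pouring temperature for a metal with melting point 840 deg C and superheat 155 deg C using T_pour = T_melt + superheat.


Formula: T_pour = T_melt + Superheat
T_pour = 840 + 155 = 995 deg C

Answer: 995 deg C


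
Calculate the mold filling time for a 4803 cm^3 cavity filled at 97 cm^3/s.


Formula: t_fill = V_mold / Q_flow
t = 4803 cm^3 / 97 cm^3/s = 49.5155 s


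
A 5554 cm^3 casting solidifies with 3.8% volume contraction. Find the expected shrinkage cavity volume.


Formula: V_shrink = V_casting * shrinkage_pct / 100
V_shrink = 5554 cm^3 * 3.8 / 100 = 211.0520 cm^3

Answer: 211.0520 cm^3


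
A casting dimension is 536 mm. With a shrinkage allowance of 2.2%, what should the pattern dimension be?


Formula: L_pattern = L_casting * (1 + shrinkage_rate/100)
Shrinkage factor = 1 + 2.2/100 = 1.022
L_pattern = 536 mm * 1.022 = 547.7920 mm


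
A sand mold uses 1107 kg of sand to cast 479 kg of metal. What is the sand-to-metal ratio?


Formula: Sand-to-Metal Ratio = W_sand / W_metal
Ratio = 1107 kg / 479 kg = 2.3111

Answer: 2.3111


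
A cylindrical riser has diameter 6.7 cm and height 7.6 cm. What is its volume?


Formula: V = pi * (D/2)^2 * H  (cylinder volume)
Radius = D/2 = 6.7/2 = 3.35 cm
V = pi * 3.35^2 * 7.6 = 267.9496 cm^3

Final answer: 267.9496 cm^3


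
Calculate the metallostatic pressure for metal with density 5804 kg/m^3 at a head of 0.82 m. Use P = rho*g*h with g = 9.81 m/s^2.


Formula: P = rho * g * h
rho * g = 5804 * 9.81 = 56937.24 N/m^3
P = 56937.24 * 0.82 = 46688.5368 Pa

Final answer: 46688.5368 Pa


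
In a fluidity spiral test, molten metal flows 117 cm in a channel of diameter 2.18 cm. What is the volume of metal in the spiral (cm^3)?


Formula: V = pi * (d/2)^2 * L  (cylinder volume)
Radius = 2.18/2 = 1.09 cm
V = pi * 1.09^2 * 117 = 436.7056 cm^3
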